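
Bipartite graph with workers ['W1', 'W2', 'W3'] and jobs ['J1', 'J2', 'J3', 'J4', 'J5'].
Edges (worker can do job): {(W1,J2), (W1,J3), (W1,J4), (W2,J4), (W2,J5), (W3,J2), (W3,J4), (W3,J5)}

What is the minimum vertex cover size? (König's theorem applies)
Minimum vertex cover size = 3

By König's theorem: in bipartite graphs,
min vertex cover = max matching = 3

Maximum matching has size 3, so minimum vertex cover also has size 3.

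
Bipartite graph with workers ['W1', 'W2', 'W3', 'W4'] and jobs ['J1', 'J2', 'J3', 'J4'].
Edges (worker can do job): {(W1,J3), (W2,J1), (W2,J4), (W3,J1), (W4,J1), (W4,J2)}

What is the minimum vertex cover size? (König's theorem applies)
Minimum vertex cover size = 4

By König's theorem: in bipartite graphs,
min vertex cover = max matching = 4

Maximum matching has size 4, so minimum vertex cover also has size 4.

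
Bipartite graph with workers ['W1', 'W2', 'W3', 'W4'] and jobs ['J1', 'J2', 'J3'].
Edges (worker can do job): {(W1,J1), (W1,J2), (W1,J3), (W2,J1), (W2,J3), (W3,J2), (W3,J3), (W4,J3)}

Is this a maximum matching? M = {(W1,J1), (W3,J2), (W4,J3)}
Yes, size 3 is maximum

Proposed matching has size 3.
Maximum matching size for this graph: 3.

This is a maximum matching.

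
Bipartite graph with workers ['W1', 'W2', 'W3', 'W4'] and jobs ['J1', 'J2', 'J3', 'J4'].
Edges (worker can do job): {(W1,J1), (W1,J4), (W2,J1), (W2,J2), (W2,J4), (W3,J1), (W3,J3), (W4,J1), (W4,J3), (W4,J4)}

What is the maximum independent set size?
Maximum independent set = 4

By König's theorem:
- Min vertex cover = Max matching = 4
- Max independent set = Total vertices - Min vertex cover
- Max independent set = 8 - 4 = 4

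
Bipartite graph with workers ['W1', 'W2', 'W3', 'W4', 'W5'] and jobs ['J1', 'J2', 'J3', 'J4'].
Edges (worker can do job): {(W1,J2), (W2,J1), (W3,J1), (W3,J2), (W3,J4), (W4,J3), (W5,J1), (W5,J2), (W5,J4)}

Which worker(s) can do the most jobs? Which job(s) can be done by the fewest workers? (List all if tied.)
Most versatile: W3, W5 (3 jobs); Least covered: J3 (1 workers)

Worker degrees (jobs they can do): W1:1, W2:1, W3:3, W4:1, W5:3
Job degrees (workers who can do it): J1:3, J2:3, J3:1, J4:2

Maximum worker degree is 3, achieved by: W3, W5
Minimum job degree is 1, achieved by: J3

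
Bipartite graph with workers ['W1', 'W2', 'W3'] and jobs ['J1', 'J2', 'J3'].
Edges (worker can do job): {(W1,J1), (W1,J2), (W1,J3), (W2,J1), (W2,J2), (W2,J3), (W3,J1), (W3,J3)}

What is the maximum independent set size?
Maximum independent set = 3

By König's theorem:
- Min vertex cover = Max matching = 3
- Max independent set = Total vertices - Min vertex cover
- Max independent set = 6 - 3 = 3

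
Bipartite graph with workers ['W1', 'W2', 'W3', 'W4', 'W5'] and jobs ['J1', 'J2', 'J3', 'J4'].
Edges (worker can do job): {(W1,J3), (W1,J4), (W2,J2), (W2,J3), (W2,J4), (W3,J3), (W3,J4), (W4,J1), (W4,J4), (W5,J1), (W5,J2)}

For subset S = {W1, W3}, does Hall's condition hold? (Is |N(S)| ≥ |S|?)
Yes: |N(S)| = 2, |S| = 2

Subset S = {W1, W3}
Neighbors N(S) = {J3, J4}

|N(S)| = 2, |S| = 2
Hall's condition: |N(S)| ≥ |S| is satisfied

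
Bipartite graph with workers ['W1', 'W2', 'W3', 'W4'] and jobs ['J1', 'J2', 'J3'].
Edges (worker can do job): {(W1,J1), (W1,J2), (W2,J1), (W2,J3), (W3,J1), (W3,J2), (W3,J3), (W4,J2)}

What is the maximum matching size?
Maximum matching size = 3

Maximum matching: {(W1,J1), (W3,J3), (W4,J2)}
Size: 3

This assigns 3 workers to 3 distinct jobs.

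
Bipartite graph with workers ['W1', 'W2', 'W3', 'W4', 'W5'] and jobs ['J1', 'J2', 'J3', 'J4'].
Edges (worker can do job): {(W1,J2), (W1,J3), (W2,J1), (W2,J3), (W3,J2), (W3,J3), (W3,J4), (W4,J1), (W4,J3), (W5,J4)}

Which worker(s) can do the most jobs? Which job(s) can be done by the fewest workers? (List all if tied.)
Most versatile: W3 (3 jobs); Least covered: J1, J2, J4 (2 workers)

Worker degrees (jobs they can do): W1:2, W2:2, W3:3, W4:2, W5:1
Job degrees (workers who can do it): J1:2, J2:2, J3:4, J4:2

Maximum worker degree is 3, achieved by: W3
Minimum job degree is 2, achieved by: J1, J2, J4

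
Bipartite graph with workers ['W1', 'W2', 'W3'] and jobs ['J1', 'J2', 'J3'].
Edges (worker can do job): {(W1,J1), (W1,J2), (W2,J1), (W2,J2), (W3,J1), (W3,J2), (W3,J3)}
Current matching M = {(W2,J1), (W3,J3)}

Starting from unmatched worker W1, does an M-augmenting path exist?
Yes: W1 → J2

An M-augmenting path alternates non-matching / matching edges, starting and ending at unmatched vertices.
Path: W1 → J2
(J2 is unmatched in M, so the path is augmenting.)
Flipping edges along this path would increase |M| from 2 to 3.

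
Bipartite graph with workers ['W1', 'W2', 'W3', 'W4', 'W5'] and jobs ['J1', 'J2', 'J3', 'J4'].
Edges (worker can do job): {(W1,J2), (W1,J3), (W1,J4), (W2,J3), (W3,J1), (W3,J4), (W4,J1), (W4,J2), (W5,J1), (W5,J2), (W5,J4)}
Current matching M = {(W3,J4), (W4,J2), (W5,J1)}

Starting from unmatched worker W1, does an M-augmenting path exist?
Yes: W1 → J3

An M-augmenting path alternates non-matching / matching edges, starting and ending at unmatched vertices.
Path: W1 → J3
(J3 is unmatched in M, so the path is augmenting.)
Flipping edges along this path would increase |M| from 3 to 4.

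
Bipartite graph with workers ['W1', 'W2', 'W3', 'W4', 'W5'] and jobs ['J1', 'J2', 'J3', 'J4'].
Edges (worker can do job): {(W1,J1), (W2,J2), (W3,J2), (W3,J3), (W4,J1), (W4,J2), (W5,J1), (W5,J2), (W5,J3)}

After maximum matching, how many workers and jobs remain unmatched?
Unmatched: 2 workers, 1 jobs

Maximum matching size: 3
Workers: 5 total, 3 matched, 2 unmatched
Jobs: 4 total, 3 matched, 1 unmatched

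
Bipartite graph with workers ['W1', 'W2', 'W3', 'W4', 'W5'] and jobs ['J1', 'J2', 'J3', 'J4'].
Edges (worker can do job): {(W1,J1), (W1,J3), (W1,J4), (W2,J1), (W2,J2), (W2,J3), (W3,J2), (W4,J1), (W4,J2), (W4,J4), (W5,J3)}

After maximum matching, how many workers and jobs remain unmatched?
Unmatched: 1 workers, 0 jobs

Maximum matching size: 4
Workers: 5 total, 4 matched, 1 unmatched
Jobs: 4 total, 4 matched, 0 unmatched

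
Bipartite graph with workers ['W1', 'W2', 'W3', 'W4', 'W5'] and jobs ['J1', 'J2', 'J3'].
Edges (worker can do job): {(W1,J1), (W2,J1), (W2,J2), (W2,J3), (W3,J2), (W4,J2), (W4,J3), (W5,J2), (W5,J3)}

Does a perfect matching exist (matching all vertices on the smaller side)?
Yes, perfect matching exists (size 3)

Perfect matching: {(W1,J1), (W3,J2), (W5,J3)}
All 3 vertices on the smaller side are matched.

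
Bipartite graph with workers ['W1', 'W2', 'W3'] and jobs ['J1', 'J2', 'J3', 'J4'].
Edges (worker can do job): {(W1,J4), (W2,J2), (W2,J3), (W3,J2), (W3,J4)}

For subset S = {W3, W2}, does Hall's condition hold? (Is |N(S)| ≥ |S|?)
Yes: |N(S)| = 3, |S| = 2

Subset S = {W3, W2}
Neighbors N(S) = {J2, J3, J4}

|N(S)| = 3, |S| = 2
Hall's condition: |N(S)| ≥ |S| is satisfied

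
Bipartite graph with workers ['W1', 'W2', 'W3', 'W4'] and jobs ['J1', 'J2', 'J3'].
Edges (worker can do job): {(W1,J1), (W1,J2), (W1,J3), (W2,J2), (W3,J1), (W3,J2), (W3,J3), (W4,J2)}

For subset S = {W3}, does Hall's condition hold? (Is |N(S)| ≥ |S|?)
Yes: |N(S)| = 3, |S| = 1

Subset S = {W3}
Neighbors N(S) = {J1, J2, J3}

|N(S)| = 3, |S| = 1
Hall's condition: |N(S)| ≥ |S| is satisfied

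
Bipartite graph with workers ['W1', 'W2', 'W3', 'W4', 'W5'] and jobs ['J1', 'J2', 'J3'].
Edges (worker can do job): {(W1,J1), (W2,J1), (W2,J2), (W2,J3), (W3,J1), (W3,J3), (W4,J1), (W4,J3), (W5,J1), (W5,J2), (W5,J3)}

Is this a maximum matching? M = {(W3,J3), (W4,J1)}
No, size 2 is not maximum

Proposed matching has size 2.
Maximum matching size for this graph: 3.

This is NOT maximum - can be improved to size 3.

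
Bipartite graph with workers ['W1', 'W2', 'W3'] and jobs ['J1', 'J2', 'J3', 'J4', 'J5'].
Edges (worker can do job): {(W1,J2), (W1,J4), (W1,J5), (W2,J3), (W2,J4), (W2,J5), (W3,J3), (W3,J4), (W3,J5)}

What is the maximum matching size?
Maximum matching size = 3

Maximum matching: {(W1,J2), (W2,J5), (W3,J4)}
Size: 3

This assigns 3 workers to 3 distinct jobs.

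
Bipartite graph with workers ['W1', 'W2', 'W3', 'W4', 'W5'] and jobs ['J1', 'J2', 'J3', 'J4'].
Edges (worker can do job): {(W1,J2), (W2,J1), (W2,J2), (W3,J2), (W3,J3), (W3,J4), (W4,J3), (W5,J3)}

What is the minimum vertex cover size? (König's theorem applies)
Minimum vertex cover size = 4

By König's theorem: in bipartite graphs,
min vertex cover = max matching = 4

Maximum matching has size 4, so minimum vertex cover also has size 4.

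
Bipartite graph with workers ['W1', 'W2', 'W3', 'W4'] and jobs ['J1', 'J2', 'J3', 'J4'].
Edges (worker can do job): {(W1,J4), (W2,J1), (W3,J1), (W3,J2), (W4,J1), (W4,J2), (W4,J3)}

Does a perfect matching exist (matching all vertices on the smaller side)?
Yes, perfect matching exists (size 4)

Perfect matching: {(W1,J4), (W2,J1), (W3,J2), (W4,J3)}
All 4 vertices on the smaller side are matched.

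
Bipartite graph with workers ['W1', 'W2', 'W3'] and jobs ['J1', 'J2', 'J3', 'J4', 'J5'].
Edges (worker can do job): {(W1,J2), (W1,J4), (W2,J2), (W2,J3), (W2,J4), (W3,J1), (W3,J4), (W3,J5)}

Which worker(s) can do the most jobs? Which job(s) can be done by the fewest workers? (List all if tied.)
Most versatile: W2, W3 (3 jobs); Least covered: J1, J3, J5 (1 workers)

Worker degrees (jobs they can do): W1:2, W2:3, W3:3
Job degrees (workers who can do it): J1:1, J2:2, J3:1, J4:3, J5:1

Maximum worker degree is 3, achieved by: W2, W3
Minimum job degree is 1, achieved by: J1, J3, J5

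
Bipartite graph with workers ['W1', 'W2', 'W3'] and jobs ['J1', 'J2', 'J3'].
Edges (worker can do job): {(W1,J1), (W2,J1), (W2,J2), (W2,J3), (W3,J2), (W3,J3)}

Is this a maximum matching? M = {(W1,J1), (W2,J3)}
No, size 2 is not maximum

Proposed matching has size 2.
Maximum matching size for this graph: 3.

This is NOT maximum - can be improved to size 3.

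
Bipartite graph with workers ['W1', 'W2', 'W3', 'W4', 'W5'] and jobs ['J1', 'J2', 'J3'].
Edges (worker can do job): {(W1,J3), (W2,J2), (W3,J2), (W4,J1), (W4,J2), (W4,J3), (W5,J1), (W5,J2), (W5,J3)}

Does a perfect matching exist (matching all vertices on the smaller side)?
Yes, perfect matching exists (size 3)

Perfect matching: {(W3,J2), (W4,J1), (W5,J3)}
All 3 vertices on the smaller side are matched.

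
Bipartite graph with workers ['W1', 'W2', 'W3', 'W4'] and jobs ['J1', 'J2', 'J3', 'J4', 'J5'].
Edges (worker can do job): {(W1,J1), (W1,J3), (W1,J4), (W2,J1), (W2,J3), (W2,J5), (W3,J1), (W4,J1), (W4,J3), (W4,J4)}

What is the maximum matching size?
Maximum matching size = 4

Maximum matching: {(W1,J3), (W2,J5), (W3,J1), (W4,J4)}
Size: 4

This assigns 4 workers to 4 distinct jobs.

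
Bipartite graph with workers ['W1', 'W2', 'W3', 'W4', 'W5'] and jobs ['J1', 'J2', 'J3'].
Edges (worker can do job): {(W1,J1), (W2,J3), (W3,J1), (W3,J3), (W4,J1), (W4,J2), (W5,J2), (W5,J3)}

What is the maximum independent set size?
Maximum independent set = 5

By König's theorem:
- Min vertex cover = Max matching = 3
- Max independent set = Total vertices - Min vertex cover
- Max independent set = 8 - 3 = 5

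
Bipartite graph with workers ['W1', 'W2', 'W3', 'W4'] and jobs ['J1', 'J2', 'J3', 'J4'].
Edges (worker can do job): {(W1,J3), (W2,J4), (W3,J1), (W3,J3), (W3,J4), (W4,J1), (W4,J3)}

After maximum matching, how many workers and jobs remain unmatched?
Unmatched: 1 workers, 1 jobs

Maximum matching size: 3
Workers: 4 total, 3 matched, 1 unmatched
Jobs: 4 total, 3 matched, 1 unmatched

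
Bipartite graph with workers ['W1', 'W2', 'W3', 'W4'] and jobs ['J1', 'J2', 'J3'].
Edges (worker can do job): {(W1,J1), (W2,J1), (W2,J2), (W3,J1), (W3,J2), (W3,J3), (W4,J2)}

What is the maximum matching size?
Maximum matching size = 3

Maximum matching: {(W1,J1), (W3,J3), (W4,J2)}
Size: 3

This assigns 3 workers to 3 distinct jobs.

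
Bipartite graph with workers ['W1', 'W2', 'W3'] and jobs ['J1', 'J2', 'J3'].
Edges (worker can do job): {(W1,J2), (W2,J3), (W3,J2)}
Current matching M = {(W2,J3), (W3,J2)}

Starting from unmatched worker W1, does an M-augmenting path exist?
No augmenting path from W1

Alternating search from W1 reaches jobs: {J2}.
Every reachable job is already matched in M, and following those matched edges back to workers exposes no further unvisited jobs.
No M-augmenting path from W1 exists.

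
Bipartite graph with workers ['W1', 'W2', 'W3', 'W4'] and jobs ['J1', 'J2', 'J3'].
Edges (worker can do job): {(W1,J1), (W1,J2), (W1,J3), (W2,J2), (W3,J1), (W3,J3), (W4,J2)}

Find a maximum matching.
Matching: {(W1,J3), (W3,J1), (W4,J2)}

Maximum matching (size 3):
  W1 → J3
  W3 → J1
  W4 → J2

Each worker is assigned to at most one job, and each job to at most one worker.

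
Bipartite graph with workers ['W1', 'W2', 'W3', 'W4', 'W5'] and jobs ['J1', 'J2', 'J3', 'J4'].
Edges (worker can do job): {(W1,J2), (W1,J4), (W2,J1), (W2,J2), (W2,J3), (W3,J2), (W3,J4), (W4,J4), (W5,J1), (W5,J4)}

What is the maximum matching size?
Maximum matching size = 4

Maximum matching: {(W2,J3), (W3,J2), (W4,J4), (W5,J1)}
Size: 4

This assigns 4 workers to 4 distinct jobs.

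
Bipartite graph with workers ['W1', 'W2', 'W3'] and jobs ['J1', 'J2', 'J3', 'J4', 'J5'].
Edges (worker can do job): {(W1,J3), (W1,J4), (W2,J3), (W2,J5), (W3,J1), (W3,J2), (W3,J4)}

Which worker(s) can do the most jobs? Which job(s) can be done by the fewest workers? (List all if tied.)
Most versatile: W3 (3 jobs); Least covered: J1, J2, J5 (1 workers)

Worker degrees (jobs they can do): W1:2, W2:2, W3:3
Job degrees (workers who can do it): J1:1, J2:1, J3:2, J4:2, J5:1

Maximum worker degree is 3, achieved by: W3
Minimum job degree is 1, achieved by: J1, J2, J5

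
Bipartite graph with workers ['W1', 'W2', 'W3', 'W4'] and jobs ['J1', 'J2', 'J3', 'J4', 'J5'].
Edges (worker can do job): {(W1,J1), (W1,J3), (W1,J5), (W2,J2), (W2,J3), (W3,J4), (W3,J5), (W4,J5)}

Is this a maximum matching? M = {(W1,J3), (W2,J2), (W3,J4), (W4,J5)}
Yes, size 4 is maximum

Proposed matching has size 4.
Maximum matching size for this graph: 4.

This is a maximum matching.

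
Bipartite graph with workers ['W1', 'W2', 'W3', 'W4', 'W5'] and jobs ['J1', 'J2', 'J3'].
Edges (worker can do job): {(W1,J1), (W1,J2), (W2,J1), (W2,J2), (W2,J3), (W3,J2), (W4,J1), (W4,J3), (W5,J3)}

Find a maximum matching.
Matching: {(W3,J2), (W4,J1), (W5,J3)}

Maximum matching (size 3):
  W3 → J2
  W4 → J1
  W5 → J3

Each worker is assigned to at most one job, and each job to at most one worker.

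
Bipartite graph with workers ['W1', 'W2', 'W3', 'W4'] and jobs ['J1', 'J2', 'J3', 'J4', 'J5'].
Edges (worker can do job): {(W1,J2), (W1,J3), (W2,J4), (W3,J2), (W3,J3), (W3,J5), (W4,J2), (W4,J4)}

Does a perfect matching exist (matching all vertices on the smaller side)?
Yes, perfect matching exists (size 4)

Perfect matching: {(W1,J3), (W2,J4), (W3,J5), (W4,J2)}
All 4 vertices on the smaller side are matched.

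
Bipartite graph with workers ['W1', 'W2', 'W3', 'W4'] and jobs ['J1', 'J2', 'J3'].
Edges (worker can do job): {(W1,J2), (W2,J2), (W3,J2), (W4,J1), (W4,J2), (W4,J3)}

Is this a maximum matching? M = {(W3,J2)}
No, size 1 is not maximum

Proposed matching has size 1.
Maximum matching size for this graph: 2.

This is NOT maximum - can be improved to size 2.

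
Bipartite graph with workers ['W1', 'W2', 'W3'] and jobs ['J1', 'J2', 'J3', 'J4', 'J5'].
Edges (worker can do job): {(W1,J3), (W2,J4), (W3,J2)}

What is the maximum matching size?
Maximum matching size = 3

Maximum matching: {(W1,J3), (W2,J4), (W3,J2)}
Size: 3

This assigns 3 workers to 3 distinct jobs.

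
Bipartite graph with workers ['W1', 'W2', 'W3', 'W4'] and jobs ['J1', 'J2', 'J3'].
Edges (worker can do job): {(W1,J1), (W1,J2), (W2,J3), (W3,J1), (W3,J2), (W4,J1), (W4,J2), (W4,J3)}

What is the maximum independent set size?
Maximum independent set = 4

By König's theorem:
- Min vertex cover = Max matching = 3
- Max independent set = Total vertices - Min vertex cover
- Max independent set = 7 - 3 = 4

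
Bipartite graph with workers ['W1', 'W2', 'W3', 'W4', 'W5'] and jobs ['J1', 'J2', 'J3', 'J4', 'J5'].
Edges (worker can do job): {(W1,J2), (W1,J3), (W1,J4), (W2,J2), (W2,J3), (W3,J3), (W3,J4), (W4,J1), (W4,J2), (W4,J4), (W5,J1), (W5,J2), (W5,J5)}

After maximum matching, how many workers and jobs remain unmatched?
Unmatched: 0 workers, 0 jobs

Maximum matching size: 5
Workers: 5 total, 5 matched, 0 unmatched
Jobs: 5 total, 5 matched, 0 unmatched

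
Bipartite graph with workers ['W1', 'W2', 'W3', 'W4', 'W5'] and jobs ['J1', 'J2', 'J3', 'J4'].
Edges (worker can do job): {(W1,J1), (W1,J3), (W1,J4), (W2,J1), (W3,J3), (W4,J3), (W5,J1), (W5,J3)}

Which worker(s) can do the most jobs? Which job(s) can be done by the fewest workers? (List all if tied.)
Most versatile: W1 (3 jobs); Least covered: J2 (0 workers)

Worker degrees (jobs they can do): W1:3, W2:1, W3:1, W4:1, W5:2
Job degrees (workers who can do it): J1:3, J2:0, J3:4, J4:1

Maximum worker degree is 3, achieved by: W1
Minimum job degree is 0, achieved by: J2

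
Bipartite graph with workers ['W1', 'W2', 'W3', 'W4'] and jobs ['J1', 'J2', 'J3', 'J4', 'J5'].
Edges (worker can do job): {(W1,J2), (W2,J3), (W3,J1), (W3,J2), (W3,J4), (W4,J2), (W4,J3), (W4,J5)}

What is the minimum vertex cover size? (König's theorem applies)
Minimum vertex cover size = 4

By König's theorem: in bipartite graphs,
min vertex cover = max matching = 4

Maximum matching has size 4, so minimum vertex cover also has size 4.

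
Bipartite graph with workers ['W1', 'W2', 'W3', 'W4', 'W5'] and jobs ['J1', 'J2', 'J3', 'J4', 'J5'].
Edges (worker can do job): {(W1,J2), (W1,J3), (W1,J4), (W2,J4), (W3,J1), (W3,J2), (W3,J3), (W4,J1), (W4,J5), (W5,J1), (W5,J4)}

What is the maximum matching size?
Maximum matching size = 5

Maximum matching: {(W1,J3), (W2,J4), (W3,J2), (W4,J5), (W5,J1)}
Size: 5

This assigns 5 workers to 5 distinct jobs.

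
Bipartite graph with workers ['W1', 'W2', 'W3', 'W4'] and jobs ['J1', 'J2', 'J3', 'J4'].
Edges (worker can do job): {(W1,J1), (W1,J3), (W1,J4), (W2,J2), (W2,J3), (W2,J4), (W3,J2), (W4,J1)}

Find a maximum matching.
Matching: {(W1,J4), (W2,J3), (W3,J2), (W4,J1)}

Maximum matching (size 4):
  W1 → J4
  W2 → J3
  W3 → J2
  W4 → J1

Each worker is assigned to at most one job, and each job to at most one worker.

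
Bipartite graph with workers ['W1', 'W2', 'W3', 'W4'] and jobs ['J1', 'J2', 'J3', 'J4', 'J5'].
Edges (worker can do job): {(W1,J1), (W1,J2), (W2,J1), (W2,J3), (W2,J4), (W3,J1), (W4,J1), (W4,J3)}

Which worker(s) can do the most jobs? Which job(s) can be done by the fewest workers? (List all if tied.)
Most versatile: W2 (3 jobs); Least covered: J5 (0 workers)

Worker degrees (jobs they can do): W1:2, W2:3, W3:1, W4:2
Job degrees (workers who can do it): J1:4, J2:1, J3:2, J4:1, J5:0

Maximum worker degree is 3, achieved by: W2
Minimum job degree is 0, achieved by: J5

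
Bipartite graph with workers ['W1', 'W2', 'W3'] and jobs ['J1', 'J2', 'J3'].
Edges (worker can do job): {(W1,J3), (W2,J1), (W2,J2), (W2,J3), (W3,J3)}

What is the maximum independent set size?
Maximum independent set = 4

By König's theorem:
- Min vertex cover = Max matching = 2
- Max independent set = Total vertices - Min vertex cover
- Max independent set = 6 - 2 = 4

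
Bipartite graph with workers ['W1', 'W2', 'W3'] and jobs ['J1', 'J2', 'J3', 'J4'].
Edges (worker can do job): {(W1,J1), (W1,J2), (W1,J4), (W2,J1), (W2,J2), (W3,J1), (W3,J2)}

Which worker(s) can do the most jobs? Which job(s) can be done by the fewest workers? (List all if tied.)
Most versatile: W1 (3 jobs); Least covered: J3 (0 workers)

Worker degrees (jobs they can do): W1:3, W2:2, W3:2
Job degrees (workers who can do it): J1:3, J2:3, J3:0, J4:1

Maximum worker degree is 3, achieved by: W1
Minimum job degree is 0, achieved by: J3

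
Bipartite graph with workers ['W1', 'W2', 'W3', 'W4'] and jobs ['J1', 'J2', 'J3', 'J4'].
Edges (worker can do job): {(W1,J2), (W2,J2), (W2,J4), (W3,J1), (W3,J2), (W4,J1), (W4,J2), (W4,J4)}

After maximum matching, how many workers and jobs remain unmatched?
Unmatched: 1 workers, 1 jobs

Maximum matching size: 3
Workers: 4 total, 3 matched, 1 unmatched
Jobs: 4 total, 3 matched, 1 unmatched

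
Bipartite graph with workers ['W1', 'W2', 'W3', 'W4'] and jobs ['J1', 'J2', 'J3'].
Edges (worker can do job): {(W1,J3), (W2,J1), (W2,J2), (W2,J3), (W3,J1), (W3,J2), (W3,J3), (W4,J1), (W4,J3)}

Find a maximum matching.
Matching: {(W2,J1), (W3,J2), (W4,J3)}

Maximum matching (size 3):
  W2 → J1
  W3 → J2
  W4 → J3

Each worker is assigned to at most one job, and each job to at most one worker.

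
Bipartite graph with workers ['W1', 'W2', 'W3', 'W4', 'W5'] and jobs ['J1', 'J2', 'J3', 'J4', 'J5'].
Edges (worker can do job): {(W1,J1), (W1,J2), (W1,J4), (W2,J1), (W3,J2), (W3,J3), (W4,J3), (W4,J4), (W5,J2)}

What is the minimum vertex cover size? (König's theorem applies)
Minimum vertex cover size = 4

By König's theorem: in bipartite graphs,
min vertex cover = max matching = 4

Maximum matching has size 4, so minimum vertex cover also has size 4.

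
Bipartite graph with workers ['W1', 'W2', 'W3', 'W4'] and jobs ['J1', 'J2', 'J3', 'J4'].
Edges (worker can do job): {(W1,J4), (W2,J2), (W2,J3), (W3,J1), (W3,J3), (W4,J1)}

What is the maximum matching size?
Maximum matching size = 4

Maximum matching: {(W1,J4), (W2,J2), (W3,J3), (W4,J1)}
Size: 4

This assigns 4 workers to 4 distinct jobs.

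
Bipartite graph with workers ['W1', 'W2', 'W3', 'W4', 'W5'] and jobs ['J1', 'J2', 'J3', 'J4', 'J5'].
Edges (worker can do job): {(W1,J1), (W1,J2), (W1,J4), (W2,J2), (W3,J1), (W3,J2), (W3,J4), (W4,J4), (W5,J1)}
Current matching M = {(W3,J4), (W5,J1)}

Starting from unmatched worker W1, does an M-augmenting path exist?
Yes: W1 → J4 → W3 → J2

An M-augmenting path alternates non-matching / matching edges, starting and ending at unmatched vertices.
Path: W1 → J4 → W3 → J2
(J2 is unmatched in M, so the path is augmenting.)
Flipping edges along this path would increase |M| from 2 to 3.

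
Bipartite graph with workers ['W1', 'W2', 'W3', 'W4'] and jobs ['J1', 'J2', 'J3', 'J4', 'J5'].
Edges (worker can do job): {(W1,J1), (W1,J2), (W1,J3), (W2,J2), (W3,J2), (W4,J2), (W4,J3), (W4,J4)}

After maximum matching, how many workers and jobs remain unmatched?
Unmatched: 1 workers, 2 jobs

Maximum matching size: 3
Workers: 4 total, 3 matched, 1 unmatched
Jobs: 5 total, 3 matched, 2 unmatched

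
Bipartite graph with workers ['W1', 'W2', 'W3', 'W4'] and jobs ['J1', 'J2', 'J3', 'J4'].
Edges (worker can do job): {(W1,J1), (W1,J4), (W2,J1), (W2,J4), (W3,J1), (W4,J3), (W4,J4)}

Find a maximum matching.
Matching: {(W1,J4), (W3,J1), (W4,J3)}

Maximum matching (size 3):
  W1 → J4
  W3 → J1
  W4 → J3

Each worker is assigned to at most one job, and each job to at most one worker.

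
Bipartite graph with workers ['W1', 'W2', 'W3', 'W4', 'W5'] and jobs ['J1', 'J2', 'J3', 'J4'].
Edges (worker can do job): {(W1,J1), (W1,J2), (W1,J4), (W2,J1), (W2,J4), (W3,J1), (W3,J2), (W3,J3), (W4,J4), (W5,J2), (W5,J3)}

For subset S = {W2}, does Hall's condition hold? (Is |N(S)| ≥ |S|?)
Yes: |N(S)| = 2, |S| = 1

Subset S = {W2}
Neighbors N(S) = {J1, J4}

|N(S)| = 2, |S| = 1
Hall's condition: |N(S)| ≥ |S| is satisfied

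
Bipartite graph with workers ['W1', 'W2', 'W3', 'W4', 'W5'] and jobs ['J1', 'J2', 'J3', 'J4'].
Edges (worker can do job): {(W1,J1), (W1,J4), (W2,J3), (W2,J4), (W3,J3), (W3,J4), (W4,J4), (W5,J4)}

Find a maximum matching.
Matching: {(W1,J1), (W2,J3), (W3,J4)}

Maximum matching (size 3):
  W1 → J1
  W2 → J3
  W3 → J4

Each worker is assigned to at most one job, and each job to at most one worker.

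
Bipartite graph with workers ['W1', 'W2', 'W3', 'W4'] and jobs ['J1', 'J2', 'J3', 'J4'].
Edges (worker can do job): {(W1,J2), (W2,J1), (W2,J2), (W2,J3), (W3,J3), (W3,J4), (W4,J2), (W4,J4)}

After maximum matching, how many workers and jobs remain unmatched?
Unmatched: 0 workers, 0 jobs

Maximum matching size: 4
Workers: 4 total, 4 matched, 0 unmatched
Jobs: 4 total, 4 matched, 0 unmatched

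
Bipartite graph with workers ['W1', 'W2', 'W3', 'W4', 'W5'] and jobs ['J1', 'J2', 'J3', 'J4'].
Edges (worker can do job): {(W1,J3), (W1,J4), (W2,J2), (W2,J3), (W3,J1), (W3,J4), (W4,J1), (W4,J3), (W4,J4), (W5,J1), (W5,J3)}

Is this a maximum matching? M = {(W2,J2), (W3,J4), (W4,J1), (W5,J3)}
Yes, size 4 is maximum

Proposed matching has size 4.
Maximum matching size for this graph: 4.

This is a maximum matching.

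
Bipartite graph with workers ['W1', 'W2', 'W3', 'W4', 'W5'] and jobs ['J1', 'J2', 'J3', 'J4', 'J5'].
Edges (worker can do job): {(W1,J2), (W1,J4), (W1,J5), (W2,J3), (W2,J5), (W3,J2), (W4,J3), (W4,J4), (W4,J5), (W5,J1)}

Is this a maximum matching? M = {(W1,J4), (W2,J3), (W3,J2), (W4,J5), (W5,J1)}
Yes, size 5 is maximum

Proposed matching has size 5.
Maximum matching size for this graph: 5.

This is a maximum matching.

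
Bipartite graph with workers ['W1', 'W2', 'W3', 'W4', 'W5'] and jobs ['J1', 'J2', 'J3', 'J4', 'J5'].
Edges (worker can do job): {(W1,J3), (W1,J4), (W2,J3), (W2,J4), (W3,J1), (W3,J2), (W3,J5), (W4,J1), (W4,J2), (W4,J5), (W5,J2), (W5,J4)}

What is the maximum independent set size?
Maximum independent set = 5

By König's theorem:
- Min vertex cover = Max matching = 5
- Max independent set = Total vertices - Min vertex cover
- Max independent set = 10 - 5 = 5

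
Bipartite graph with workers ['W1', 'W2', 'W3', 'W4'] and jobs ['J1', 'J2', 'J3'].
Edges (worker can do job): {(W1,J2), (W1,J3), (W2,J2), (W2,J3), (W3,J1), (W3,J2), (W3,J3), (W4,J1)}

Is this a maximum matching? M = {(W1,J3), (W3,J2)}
No, size 2 is not maximum

Proposed matching has size 2.
Maximum matching size for this graph: 3.

This is NOT maximum - can be improved to size 3.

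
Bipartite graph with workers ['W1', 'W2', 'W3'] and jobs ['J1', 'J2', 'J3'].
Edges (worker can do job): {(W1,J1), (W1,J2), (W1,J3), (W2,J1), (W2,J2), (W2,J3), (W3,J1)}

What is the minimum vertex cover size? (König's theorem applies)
Minimum vertex cover size = 3

By König's theorem: in bipartite graphs,
min vertex cover = max matching = 3

Maximum matching has size 3, so minimum vertex cover also has size 3.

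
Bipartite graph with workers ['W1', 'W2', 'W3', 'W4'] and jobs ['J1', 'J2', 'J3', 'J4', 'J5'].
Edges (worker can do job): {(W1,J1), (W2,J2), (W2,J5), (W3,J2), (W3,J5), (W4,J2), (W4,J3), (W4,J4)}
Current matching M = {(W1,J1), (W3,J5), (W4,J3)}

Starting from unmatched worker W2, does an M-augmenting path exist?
Yes: W2 → J5 → W3 → J2

An M-augmenting path alternates non-matching / matching edges, starting and ending at unmatched vertices.
Path: W2 → J5 → W3 → J2
(J2 is unmatched in M, so the path is augmenting.)
Flipping edges along this path would increase |M| from 3 to 4.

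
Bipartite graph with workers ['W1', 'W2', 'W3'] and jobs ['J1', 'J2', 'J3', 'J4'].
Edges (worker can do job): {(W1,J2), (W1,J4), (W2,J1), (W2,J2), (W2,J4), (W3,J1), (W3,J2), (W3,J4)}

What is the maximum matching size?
Maximum matching size = 3

Maximum matching: {(W1,J2), (W2,J1), (W3,J4)}
Size: 3

This assigns 3 workers to 3 distinct jobs.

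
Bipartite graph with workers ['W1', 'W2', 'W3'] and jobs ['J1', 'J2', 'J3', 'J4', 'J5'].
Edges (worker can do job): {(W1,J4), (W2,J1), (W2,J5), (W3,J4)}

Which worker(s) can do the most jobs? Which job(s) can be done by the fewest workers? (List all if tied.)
Most versatile: W2 (2 jobs); Least covered: J2, J3 (0 workers)

Worker degrees (jobs they can do): W1:1, W2:2, W3:1
Job degrees (workers who can do it): J1:1, J2:0, J3:0, J4:2, J5:1

Maximum worker degree is 2, achieved by: W2
Minimum job degree is 0, achieved by: J2, J3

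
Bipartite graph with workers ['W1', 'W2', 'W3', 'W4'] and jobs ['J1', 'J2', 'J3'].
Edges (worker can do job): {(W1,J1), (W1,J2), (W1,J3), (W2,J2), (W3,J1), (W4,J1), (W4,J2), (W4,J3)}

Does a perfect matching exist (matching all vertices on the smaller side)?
Yes, perfect matching exists (size 3)

Perfect matching: {(W1,J3), (W3,J1), (W4,J2)}
All 3 vertices on the smaller side are matched.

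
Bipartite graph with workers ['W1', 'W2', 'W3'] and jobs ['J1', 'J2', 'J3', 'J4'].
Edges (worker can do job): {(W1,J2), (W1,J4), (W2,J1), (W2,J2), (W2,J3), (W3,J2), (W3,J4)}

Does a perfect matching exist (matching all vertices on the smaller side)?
Yes, perfect matching exists (size 3)

Perfect matching: {(W1,J4), (W2,J3), (W3,J2)}
All 3 vertices on the smaller side are matched.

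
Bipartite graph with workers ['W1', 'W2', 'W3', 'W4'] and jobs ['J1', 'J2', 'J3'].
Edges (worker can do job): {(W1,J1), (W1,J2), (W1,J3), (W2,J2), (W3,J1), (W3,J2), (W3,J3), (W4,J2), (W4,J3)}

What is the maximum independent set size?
Maximum independent set = 4

By König's theorem:
- Min vertex cover = Max matching = 3
- Max independent set = Total vertices - Min vertex cover
- Max independent set = 7 - 3 = 4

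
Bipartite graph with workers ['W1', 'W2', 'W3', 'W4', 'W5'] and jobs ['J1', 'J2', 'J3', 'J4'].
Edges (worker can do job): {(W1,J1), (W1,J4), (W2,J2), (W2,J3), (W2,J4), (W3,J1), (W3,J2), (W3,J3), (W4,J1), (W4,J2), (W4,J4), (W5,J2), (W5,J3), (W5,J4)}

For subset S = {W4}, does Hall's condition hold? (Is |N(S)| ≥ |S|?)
Yes: |N(S)| = 3, |S| = 1

Subset S = {W4}
Neighbors N(S) = {J1, J2, J4}

|N(S)| = 3, |S| = 1
Hall's condition: |N(S)| ≥ |S| is satisfied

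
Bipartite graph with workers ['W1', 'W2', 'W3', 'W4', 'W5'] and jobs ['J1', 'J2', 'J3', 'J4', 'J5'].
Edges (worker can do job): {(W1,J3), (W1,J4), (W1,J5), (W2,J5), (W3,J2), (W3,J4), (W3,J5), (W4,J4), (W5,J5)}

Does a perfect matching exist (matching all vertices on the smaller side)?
No, maximum matching has size 4 < 5

Maximum matching has size 4, need 5 for perfect matching.
Unmatched workers: ['W2']
Unmatched jobs: ['J1']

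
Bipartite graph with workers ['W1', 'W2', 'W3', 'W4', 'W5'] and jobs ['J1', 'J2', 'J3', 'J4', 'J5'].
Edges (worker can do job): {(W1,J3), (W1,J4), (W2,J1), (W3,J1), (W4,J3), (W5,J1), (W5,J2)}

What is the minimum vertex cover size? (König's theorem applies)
Minimum vertex cover size = 4

By König's theorem: in bipartite graphs,
min vertex cover = max matching = 4

Maximum matching has size 4, so minimum vertex cover also has size 4.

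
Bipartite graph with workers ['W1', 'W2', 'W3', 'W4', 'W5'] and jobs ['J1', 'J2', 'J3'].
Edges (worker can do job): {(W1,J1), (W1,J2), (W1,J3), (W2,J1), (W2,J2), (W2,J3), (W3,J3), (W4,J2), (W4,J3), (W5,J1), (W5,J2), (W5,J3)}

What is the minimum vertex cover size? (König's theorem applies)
Minimum vertex cover size = 3

By König's theorem: in bipartite graphs,
min vertex cover = max matching = 3

Maximum matching has size 3, so minimum vertex cover also has size 3.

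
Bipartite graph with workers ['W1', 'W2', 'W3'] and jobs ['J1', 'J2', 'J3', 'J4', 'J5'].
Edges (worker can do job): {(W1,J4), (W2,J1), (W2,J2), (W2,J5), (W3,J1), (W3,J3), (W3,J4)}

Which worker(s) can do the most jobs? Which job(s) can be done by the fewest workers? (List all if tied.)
Most versatile: W2, W3 (3 jobs); Least covered: J2, J3, J5 (1 workers)

Worker degrees (jobs they can do): W1:1, W2:3, W3:3
Job degrees (workers who can do it): J1:2, J2:1, J3:1, J4:2, J5:1

Maximum worker degree is 3, achieved by: W2, W3
Minimum job degree is 1, achieved by: J2, J3, J5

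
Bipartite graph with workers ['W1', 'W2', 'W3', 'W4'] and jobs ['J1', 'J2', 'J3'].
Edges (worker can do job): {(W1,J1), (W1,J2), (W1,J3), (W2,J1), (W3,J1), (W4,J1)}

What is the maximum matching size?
Maximum matching size = 2

Maximum matching: {(W1,J2), (W4,J1)}
Size: 2

This assigns 2 workers to 2 distinct jobs.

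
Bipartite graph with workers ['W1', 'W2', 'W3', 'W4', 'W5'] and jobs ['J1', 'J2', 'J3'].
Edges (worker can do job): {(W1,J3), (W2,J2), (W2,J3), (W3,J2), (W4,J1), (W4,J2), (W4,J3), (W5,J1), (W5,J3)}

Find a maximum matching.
Matching: {(W3,J2), (W4,J1), (W5,J3)}

Maximum matching (size 3):
  W3 → J2
  W4 → J1
  W5 → J3

Each worker is assigned to at most one job, and each job to at most one worker.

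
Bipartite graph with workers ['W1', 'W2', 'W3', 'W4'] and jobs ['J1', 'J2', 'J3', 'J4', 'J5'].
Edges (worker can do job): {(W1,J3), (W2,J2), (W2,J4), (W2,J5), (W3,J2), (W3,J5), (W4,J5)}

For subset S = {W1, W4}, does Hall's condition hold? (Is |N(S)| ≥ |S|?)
Yes: |N(S)| = 2, |S| = 2

Subset S = {W1, W4}
Neighbors N(S) = {J3, J5}

|N(S)| = 2, |S| = 2
Hall's condition: |N(S)| ≥ |S| is satisfied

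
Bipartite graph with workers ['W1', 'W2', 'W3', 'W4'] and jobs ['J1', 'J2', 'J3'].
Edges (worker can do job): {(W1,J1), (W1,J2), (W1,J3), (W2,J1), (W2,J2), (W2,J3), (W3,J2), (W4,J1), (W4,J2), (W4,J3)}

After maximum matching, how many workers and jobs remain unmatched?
Unmatched: 1 workers, 0 jobs

Maximum matching size: 3
Workers: 4 total, 3 matched, 1 unmatched
Jobs: 3 total, 3 matched, 0 unmatched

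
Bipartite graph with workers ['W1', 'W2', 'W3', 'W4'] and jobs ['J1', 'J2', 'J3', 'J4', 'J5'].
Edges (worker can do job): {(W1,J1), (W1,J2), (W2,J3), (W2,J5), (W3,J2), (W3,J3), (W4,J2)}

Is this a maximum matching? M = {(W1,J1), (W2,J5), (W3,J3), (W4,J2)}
Yes, size 4 is maximum

Proposed matching has size 4.
Maximum matching size for this graph: 4.

This is a maximum matching.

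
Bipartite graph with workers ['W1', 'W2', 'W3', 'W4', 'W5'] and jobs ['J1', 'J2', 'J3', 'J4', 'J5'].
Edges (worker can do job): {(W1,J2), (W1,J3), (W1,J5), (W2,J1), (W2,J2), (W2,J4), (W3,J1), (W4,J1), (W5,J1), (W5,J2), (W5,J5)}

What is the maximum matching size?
Maximum matching size = 4

Maximum matching: {(W1,J3), (W2,J2), (W3,J1), (W5,J5)}
Size: 4

This assigns 4 workers to 4 distinct jobs.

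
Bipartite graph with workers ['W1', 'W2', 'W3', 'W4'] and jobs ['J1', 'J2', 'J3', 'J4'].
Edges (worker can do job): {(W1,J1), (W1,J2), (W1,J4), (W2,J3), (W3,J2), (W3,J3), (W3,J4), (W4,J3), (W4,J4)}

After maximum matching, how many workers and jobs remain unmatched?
Unmatched: 0 workers, 0 jobs

Maximum matching size: 4
Workers: 4 total, 4 matched, 0 unmatched
Jobs: 4 total, 4 matched, 0 unmatched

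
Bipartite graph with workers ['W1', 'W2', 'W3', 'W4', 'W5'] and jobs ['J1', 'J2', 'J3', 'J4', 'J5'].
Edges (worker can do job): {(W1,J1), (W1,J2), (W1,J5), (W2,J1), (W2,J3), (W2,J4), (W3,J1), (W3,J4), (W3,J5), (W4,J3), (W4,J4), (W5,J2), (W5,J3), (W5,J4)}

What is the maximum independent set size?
Maximum independent set = 5

By König's theorem:
- Min vertex cover = Max matching = 5
- Max independent set = Total vertices - Min vertex cover
- Max independent set = 10 - 5 = 5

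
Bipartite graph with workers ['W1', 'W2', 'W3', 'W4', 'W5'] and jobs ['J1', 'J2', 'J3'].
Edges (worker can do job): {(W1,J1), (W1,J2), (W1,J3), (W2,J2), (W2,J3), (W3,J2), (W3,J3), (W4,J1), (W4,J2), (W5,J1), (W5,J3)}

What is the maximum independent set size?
Maximum independent set = 5

By König's theorem:
- Min vertex cover = Max matching = 3
- Max independent set = Total vertices - Min vertex cover
- Max independent set = 8 - 3 = 5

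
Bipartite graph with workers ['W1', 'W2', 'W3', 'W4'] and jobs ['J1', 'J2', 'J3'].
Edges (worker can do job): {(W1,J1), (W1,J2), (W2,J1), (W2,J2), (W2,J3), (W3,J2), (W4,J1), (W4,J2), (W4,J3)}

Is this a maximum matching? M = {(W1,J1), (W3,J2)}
No, size 2 is not maximum

Proposed matching has size 2.
Maximum matching size for this graph: 3.

This is NOT maximum - can be improved to size 3.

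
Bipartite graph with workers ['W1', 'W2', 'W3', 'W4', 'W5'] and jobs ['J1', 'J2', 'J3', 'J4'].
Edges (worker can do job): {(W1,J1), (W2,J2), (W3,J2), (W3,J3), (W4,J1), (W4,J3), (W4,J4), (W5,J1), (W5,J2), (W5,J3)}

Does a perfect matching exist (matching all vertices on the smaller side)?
Yes, perfect matching exists (size 4)

Perfect matching: {(W1,J1), (W3,J2), (W4,J4), (W5,J3)}
All 4 vertices on the smaller side are matched.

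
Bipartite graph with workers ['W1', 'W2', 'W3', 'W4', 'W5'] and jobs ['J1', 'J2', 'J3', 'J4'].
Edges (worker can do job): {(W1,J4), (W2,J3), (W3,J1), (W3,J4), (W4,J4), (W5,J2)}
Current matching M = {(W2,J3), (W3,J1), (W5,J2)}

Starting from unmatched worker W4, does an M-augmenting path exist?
Yes: W4 → J4

An M-augmenting path alternates non-matching / matching edges, starting and ending at unmatched vertices.
Path: W4 → J4
(J4 is unmatched in M, so the path is augmenting.)
Flipping edges along this path would increase |M| from 3 to 4.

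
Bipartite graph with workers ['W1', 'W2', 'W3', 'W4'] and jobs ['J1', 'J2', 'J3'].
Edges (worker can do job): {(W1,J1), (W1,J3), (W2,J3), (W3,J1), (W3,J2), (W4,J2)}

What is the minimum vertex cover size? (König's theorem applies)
Minimum vertex cover size = 3

By König's theorem: in bipartite graphs,
min vertex cover = max matching = 3

Maximum matching has size 3, so minimum vertex cover also has size 3.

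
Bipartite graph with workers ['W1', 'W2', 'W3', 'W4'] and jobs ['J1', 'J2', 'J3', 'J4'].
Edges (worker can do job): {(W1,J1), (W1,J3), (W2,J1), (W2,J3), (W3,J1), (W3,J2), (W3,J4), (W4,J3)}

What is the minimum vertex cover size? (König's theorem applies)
Minimum vertex cover size = 3

By König's theorem: in bipartite graphs,
min vertex cover = max matching = 3

Maximum matching has size 3, so minimum vertex cover also has size 3.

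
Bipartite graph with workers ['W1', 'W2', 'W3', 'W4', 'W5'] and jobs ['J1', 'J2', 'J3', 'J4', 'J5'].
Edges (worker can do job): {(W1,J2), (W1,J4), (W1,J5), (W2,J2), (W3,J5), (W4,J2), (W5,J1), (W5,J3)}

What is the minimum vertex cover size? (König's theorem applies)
Minimum vertex cover size = 4

By König's theorem: in bipartite graphs,
min vertex cover = max matching = 4

Maximum matching has size 4, so minimum vertex cover also has size 4.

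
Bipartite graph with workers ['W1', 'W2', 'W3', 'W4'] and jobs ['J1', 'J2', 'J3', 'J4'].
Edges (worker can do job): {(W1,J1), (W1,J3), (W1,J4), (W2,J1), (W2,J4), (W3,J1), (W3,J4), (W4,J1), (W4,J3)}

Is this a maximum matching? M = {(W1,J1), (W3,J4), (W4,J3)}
Yes, size 3 is maximum

Proposed matching has size 3.
Maximum matching size for this graph: 3.

This is a maximum matching.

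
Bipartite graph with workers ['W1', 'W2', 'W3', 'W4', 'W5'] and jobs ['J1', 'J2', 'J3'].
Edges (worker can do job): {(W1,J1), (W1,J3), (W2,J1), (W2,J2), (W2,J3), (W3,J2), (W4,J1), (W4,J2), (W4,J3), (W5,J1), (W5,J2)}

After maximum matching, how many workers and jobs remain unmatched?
Unmatched: 2 workers, 0 jobs

Maximum matching size: 3
Workers: 5 total, 3 matched, 2 unmatched
Jobs: 3 total, 3 matched, 0 unmatched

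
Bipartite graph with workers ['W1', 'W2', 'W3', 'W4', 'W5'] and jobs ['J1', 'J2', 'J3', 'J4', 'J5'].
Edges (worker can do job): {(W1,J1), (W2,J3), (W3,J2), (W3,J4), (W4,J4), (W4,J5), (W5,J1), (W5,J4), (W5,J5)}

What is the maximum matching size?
Maximum matching size = 5

Maximum matching: {(W1,J1), (W2,J3), (W3,J2), (W4,J4), (W5,J5)}
Size: 5

This assigns 5 workers to 5 distinct jobs.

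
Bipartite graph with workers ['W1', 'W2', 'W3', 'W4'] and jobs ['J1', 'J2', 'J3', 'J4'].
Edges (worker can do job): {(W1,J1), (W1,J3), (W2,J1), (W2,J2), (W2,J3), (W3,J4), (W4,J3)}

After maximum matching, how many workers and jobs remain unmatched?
Unmatched: 0 workers, 0 jobs

Maximum matching size: 4
Workers: 4 total, 4 matched, 0 unmatched
Jobs: 4 total, 4 matched, 0 unmatched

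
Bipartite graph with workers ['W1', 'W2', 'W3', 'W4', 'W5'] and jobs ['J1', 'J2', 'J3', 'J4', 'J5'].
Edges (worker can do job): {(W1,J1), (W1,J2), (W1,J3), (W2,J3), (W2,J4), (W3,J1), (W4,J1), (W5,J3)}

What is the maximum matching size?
Maximum matching size = 4

Maximum matching: {(W1,J2), (W2,J4), (W3,J1), (W5,J3)}
Size: 4

This assigns 4 workers to 4 distinct jobs.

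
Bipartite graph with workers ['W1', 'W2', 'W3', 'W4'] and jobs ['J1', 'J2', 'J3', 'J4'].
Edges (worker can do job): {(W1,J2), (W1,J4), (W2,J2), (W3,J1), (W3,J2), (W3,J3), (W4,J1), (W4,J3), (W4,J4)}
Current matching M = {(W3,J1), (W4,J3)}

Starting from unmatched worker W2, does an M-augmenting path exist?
Yes: W2 → J2

An M-augmenting path alternates non-matching / matching edges, starting and ending at unmatched vertices.
Path: W2 → J2
(J2 is unmatched in M, so the path is augmenting.)
Flipping edges along this path would increase |M| from 2 to 3.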